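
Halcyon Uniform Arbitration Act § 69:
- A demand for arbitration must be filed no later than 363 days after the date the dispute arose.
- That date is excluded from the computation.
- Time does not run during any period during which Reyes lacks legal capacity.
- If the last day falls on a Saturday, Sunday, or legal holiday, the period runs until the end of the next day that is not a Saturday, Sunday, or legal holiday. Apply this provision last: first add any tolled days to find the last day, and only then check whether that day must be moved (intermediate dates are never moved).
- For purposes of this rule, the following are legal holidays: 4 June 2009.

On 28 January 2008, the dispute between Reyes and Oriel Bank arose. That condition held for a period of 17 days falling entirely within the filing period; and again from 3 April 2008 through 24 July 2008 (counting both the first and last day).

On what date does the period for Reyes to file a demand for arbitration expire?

363 days after 28 January 2008 is January 25, 2009.
Tolling adds 17 days: January 25, 2009 + 17 days = February 11, 2009.
From April 3, 2008 through July 24, 2008 inclusive is 113 days; tolling adds 113 days: February 11, 2009 + 113 days = June 4, 2009.
June 4, 2009 is a listed holiday. The next qualifying day is June 5, 2009.

June 5, 2009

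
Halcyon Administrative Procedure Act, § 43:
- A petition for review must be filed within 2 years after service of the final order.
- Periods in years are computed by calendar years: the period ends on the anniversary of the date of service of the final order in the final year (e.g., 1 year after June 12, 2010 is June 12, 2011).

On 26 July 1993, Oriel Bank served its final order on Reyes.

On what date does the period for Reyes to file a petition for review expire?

2 years after 26 July 1993 is July 26, 1995.

July 26, 1995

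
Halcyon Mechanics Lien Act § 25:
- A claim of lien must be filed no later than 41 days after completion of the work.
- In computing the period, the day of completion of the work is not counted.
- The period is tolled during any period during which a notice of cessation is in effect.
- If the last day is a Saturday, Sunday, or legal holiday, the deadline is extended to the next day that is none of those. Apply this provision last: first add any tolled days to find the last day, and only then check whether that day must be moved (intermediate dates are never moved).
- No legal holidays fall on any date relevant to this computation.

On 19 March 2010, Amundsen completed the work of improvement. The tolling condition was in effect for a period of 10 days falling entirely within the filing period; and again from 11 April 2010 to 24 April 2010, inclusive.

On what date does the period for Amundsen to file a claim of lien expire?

41 days after 19 March 2010 is April 29, 2010.
Tolling adds 10 days: April 29, 2010 + 10 days = May 9, 2010.
From April 11, 2010 through April 24, 2010 inclusive is 14 days; tolling adds 14 days: May 9, 2010 + 14 days = May 23, 2010.
May 23, 2010 is Sunday. The next qualifying day is May 24, 2010.

May 24, 2010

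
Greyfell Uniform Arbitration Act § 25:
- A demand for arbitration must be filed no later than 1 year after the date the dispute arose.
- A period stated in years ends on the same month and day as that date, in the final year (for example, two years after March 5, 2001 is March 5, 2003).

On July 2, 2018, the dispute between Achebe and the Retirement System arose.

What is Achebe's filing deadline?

July 2, 2019

1 year after July 2, 2018 is July 2, 2019.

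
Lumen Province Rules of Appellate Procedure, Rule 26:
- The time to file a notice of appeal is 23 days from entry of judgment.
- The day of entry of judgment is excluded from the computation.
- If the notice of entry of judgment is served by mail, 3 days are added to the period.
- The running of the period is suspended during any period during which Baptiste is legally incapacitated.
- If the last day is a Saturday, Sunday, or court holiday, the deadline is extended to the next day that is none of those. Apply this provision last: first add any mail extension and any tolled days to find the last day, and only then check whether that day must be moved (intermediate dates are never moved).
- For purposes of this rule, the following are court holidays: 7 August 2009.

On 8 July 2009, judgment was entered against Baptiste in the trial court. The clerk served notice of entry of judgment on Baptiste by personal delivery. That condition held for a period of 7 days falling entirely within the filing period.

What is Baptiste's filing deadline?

23 days after 8 July 2009 is July 31, 2009.
Service was not by mail, so no mail extension applies.
Tolling adds 7 days: July 31, 2009 + 7 days = August 7, 2009.
August 7, 2009 is a listed holiday; August 8, 2009 is Saturday; August 9, 2009 is Sunday. The next qualifying day is August 10, 2009.

August 10, 2009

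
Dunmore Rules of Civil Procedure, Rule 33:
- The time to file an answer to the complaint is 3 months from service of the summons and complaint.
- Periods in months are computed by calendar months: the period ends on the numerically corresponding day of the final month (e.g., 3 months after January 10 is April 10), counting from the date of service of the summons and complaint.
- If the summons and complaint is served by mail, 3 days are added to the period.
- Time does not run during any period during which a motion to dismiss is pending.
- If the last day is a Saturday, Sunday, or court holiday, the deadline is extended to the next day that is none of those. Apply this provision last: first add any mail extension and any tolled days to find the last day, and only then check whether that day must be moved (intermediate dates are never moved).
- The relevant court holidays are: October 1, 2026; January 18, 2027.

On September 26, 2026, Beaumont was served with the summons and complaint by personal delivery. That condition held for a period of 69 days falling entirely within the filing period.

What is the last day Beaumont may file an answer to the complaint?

3 months after September 26, 2026 is December 26, 2026.
Service was not by mail, so no mail extension applies.
Tolling adds 69 days: December 26, 2026 + 69 days = March 5, 2027.
March 5, 2027 is a Friday and not a court holiday, so no extension applies.

March 5, 2027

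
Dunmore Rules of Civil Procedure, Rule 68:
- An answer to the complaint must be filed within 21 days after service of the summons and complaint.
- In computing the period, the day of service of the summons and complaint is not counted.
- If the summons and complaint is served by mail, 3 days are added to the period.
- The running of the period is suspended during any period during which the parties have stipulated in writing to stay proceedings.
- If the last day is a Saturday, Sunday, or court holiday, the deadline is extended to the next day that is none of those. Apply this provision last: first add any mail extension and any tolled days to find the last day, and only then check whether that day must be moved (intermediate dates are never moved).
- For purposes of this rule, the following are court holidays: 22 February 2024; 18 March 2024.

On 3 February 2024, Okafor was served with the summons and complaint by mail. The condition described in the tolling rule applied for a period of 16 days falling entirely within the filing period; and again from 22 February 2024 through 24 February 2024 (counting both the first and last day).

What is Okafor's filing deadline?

March 19, 2024

21 days after 3 February 2024 is February 24, 2024.
Service was by mail, adding 3 days: February 24, 2024 + 3 days = February 27, 2024.
Tolling adds 16 days: February 27, 2024 + 16 days = March 14, 2024.
From February 22, 2024 through February 24, 2024 inclusive is 3 days; tolling adds 3 days: March 14, 2024 + 3 days = March 17, 2024.
March 17, 2024 is Sunday; March 18, 2024 is a listed holiday. The next qualifying day is March 19, 2024.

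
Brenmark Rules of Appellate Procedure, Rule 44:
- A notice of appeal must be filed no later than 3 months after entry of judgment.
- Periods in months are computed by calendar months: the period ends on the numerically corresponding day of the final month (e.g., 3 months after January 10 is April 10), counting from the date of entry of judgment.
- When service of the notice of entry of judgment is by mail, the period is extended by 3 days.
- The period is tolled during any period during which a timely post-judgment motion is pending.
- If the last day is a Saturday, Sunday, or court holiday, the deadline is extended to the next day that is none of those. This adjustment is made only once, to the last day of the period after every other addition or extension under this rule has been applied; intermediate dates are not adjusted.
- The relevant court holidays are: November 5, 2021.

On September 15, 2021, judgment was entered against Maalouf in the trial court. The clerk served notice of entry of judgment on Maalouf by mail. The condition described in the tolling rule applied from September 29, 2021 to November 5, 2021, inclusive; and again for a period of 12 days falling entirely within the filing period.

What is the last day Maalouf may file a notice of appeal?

3 months after September 15, 2021 is December 15, 2021.
Service was by mail, adding 3 days: December 15, 2021 + 3 days = December 18, 2021.
From September 29, 2021 through November 5, 2021 inclusive is 38 days; tolling adds 38 days: December 18, 2021 + 38 days = January 25, 2022.
Tolling adds 12 days: January 25, 2022 + 12 days = February 6, 2022.
February 6, 2022 is Sunday. The next qualifying day is February 7, 2022.

February 7, 2022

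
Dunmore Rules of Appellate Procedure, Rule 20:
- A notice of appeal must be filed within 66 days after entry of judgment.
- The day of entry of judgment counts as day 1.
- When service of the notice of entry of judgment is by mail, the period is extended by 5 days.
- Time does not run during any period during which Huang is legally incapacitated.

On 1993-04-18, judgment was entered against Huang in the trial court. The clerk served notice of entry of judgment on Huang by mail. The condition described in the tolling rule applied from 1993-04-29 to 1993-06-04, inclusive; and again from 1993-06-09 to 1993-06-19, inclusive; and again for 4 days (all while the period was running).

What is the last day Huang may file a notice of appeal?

August 18, 1993

Counting 1993-04-18 as day 1, day 66 is June 22, 1993.
Service was by mail, adding 5 days: June 22, 1993 + 5 days = June 27, 1993.
From April 29, 1993 through June 4, 1993 inclusive is 37 days; tolling adds 37 days: June 27, 1993 + 37 days = August 3, 1993.
From June 9, 1993 through June 19, 1993 inclusive is 11 days; tolling adds 11 days: August 3, 1993 + 11 days = August 14, 1993.
Tolling adds 4 days: August 14, 1993 + 4 days = August 18, 1993.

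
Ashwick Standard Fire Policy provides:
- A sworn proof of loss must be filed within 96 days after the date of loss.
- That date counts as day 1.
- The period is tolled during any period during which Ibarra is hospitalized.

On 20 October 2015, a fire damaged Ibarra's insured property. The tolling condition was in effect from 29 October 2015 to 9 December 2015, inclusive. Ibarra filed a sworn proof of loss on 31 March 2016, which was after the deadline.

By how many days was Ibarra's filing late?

26 days

Counting 20 October 2015 as day 1, day 96 is January 23, 2016.
From October 29, 2015 through December 9, 2015 inclusive is 42 days; tolling adds 42 days: January 23, 2016 + 42 days = March 5, 2016.
The deadline is March 5, 2016; from March 5, 2016 to March 31, 2016 is 26 days.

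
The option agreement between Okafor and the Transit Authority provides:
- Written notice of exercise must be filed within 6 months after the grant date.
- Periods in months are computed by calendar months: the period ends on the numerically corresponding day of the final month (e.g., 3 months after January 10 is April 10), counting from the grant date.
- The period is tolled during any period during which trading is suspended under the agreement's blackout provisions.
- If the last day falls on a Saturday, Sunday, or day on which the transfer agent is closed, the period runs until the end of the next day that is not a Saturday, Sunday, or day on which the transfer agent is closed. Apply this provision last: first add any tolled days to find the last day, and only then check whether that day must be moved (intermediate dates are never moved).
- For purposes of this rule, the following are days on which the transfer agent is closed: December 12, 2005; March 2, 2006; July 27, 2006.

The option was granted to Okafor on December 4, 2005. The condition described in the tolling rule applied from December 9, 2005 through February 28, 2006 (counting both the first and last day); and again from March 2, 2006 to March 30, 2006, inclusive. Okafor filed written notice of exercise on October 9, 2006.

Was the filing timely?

No

6 months after December 4, 2005 is June 4, 2006.
From December 9, 2005 through February 28, 2006 inclusive is 82 days; tolling adds 82 days: June 4, 2006 + 82 days = August 25, 2006.
From March 2, 2006 through March 30, 2006 inclusive is 29 days; tolling adds 29 days: August 25, 2006 + 29 days = September 23, 2006.
September 23, 2006 is Saturday; September 24, 2006 is Sunday. The next qualifying day is September 25, 2006.
The deadline is September 25, 2006; the filing on October 9, 2006 is after that date.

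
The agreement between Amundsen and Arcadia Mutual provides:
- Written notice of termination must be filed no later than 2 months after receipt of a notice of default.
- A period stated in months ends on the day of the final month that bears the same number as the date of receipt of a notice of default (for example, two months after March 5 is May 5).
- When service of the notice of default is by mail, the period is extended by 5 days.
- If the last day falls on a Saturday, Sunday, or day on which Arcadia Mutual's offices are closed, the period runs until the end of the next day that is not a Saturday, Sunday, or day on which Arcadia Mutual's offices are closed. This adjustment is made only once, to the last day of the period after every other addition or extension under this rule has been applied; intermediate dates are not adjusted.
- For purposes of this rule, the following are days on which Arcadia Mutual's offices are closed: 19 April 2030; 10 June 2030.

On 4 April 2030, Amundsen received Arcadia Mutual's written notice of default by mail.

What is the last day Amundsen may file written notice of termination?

June 11, 2030

2 months after 4 April 2030 is June 4, 2030.
Service was by mail, adding 5 days: June 4, 2030 + 5 days = June 9, 2030.
June 9, 2030 is Sunday; June 10, 2030 is a listed holiday. The next qualifying day is June 11, 2030.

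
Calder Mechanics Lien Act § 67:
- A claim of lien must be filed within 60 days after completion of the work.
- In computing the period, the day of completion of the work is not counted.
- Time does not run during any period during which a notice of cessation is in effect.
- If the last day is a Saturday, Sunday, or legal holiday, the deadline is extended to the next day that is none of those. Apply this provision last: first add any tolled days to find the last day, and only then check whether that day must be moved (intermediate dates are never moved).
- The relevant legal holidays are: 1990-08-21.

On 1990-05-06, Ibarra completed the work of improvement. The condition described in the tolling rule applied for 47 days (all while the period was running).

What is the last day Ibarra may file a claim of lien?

August 22, 1990

60 days after 1990-05-06 is July 5, 1990.
Tolling adds 47 days: July 5, 1990 + 47 days = August 21, 1990.
August 21, 1990 is a listed holiday. The next qualifying day is August 22, 1990.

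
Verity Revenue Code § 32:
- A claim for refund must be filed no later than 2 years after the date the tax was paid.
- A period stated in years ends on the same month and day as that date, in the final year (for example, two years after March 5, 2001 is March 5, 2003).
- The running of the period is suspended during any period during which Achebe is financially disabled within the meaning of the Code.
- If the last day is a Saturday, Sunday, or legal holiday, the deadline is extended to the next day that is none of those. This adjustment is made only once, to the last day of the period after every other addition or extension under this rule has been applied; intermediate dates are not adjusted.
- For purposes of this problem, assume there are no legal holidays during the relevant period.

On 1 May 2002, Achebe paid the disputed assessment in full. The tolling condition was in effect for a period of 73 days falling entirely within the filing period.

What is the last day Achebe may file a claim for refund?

July 13, 2004

2 years after 1 May 2002 is May 1, 2004.
Tolling adds 73 days: May 1, 2004 + 73 days = July 13, 2004.
July 13, 2004 is a Tuesday and not a legal holiday, so no extension applies.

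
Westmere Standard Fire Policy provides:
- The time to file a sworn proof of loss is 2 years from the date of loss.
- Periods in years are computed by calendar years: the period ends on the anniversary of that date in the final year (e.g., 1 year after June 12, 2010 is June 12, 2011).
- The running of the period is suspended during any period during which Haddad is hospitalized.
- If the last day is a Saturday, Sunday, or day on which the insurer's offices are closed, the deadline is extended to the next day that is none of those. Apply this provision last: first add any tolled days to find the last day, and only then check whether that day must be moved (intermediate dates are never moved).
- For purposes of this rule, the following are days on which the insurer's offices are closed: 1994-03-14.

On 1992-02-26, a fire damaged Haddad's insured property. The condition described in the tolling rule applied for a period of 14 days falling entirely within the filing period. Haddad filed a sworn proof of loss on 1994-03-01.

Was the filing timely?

Yes

2 years after 1992-02-26 is February 26, 1994.
Tolling adds 14 days: February 26, 1994 + 14 days = March 12, 1994.
March 12, 1994 is Saturday; March 13, 1994 is Sunday; March 14, 1994 is a listed holiday. The next qualifying day is March 15, 1994.
The deadline is March 15, 1994; the filing on March 1, 1994 is on or before that date.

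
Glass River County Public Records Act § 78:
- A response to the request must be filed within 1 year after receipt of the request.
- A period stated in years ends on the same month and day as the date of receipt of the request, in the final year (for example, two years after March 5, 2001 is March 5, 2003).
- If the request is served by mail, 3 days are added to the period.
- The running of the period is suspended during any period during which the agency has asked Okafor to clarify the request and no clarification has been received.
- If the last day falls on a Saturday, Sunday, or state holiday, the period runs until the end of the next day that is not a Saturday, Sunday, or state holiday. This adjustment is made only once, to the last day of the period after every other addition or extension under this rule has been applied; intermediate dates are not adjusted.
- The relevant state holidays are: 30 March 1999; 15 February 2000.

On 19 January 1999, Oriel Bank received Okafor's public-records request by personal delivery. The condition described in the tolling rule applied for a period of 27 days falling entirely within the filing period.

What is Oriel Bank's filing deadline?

1 year after 19 January 1999 is January 19, 2000.
Service was not by mail, so no mail extension applies.
Tolling adds 27 days: January 19, 2000 + 27 days = February 15, 2000.
February 15, 2000 is a listed holiday. The next qualifying day is February 16, 2000.

February 16, 2000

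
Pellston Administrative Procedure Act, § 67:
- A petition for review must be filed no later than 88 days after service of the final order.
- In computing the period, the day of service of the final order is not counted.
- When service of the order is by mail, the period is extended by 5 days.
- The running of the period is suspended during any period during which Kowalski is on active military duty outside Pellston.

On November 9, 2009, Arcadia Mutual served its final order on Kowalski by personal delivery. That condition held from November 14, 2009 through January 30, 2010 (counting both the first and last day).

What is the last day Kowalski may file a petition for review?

88 days after November 9, 2009 is February 5, 2010.
Service was not by mail, so no mail extension applies.
From November 14, 2009 through January 30, 2010 inclusive is 78 days; tolling adds 78 days: February 5, 2010 + 78 days = April 24, 2010.

April 24, 2010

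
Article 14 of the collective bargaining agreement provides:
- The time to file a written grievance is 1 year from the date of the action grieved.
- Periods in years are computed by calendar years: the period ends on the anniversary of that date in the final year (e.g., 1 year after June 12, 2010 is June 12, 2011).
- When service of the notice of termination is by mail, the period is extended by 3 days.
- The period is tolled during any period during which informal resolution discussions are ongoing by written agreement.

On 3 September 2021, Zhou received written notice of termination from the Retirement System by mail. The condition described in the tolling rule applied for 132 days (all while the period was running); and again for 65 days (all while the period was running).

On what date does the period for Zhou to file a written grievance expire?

March 22, 2023

1 year after 3 September 2021 is September 3, 2022.
Service was by mail, adding 3 days: September 3, 2022 + 3 days = September 6, 2022.
Tolling adds 132 days: September 6, 2022 + 132 days = January 16, 2023.
Tolling adds 65 days: January 16, 2023 + 65 days = March 22, 2023.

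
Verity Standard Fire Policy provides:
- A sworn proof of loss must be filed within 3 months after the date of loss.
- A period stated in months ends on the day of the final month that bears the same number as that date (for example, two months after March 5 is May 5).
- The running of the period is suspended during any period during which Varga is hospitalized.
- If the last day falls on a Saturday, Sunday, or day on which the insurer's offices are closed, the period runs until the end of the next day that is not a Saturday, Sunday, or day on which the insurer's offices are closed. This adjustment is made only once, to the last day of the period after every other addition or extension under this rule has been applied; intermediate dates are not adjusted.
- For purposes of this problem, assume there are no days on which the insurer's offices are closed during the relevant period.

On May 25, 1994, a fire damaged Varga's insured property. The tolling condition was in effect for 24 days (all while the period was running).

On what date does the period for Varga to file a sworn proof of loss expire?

3 months after May 25, 1994 is August 25, 1994.
Tolling adds 24 days: August 25, 1994 + 24 days = September 18, 1994.
September 18, 1994 is Sunday. The next qualifying day is September 19, 1994.

September 19, 1994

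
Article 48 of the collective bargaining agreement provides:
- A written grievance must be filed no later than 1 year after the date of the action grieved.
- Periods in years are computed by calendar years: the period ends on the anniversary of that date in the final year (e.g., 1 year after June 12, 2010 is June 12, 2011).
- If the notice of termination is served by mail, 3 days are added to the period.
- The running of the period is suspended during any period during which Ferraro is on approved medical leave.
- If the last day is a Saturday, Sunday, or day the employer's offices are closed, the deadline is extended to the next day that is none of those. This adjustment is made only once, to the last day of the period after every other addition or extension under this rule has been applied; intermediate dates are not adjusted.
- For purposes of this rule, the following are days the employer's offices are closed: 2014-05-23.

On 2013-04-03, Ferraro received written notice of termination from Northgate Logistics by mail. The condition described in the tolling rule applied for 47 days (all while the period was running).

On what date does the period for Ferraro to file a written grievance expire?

1 year after 2013-04-03 is April 3, 2014.
Service was by mail, adding 3 days: April 3, 2014 + 3 days = April 6, 2014.
Tolling adds 47 days: April 6, 2014 + 47 days = May 23, 2014.
May 23, 2014 is a listed holiday; May 24, 2014 is Saturday; May 25, 2014 is Sunday. The next qualifying day is May 26, 2014.

May 26, 2014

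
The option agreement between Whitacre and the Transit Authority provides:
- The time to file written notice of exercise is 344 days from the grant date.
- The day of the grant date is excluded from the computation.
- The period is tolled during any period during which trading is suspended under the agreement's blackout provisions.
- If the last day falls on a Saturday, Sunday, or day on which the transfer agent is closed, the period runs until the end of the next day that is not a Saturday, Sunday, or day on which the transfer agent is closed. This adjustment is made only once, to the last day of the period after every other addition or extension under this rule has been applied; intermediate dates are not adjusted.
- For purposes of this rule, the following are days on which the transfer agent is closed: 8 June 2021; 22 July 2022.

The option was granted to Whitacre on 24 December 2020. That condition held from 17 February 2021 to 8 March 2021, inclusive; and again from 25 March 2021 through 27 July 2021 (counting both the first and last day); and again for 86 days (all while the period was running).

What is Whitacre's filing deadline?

July 25, 2022

344 days after 24 December 2020 is December 3, 2021.
From February 17, 2021 through March 8, 2021 inclusive is 20 days; tolling adds 20 days: December 3, 2021 + 20 days = December 23, 2021.
From March 25, 2021 through July 27, 2021 inclusive is 125 days; tolling adds 125 days: December 23, 2021 + 125 days = April 27, 2022.
Tolling adds 86 days: April 27, 2022 + 86 days = July 22, 2022.
July 22, 2022 is a listed holiday; July 23, 2022 is Saturday; July 24, 2022 is Sunday. The next qualifying day is July 25, 2022.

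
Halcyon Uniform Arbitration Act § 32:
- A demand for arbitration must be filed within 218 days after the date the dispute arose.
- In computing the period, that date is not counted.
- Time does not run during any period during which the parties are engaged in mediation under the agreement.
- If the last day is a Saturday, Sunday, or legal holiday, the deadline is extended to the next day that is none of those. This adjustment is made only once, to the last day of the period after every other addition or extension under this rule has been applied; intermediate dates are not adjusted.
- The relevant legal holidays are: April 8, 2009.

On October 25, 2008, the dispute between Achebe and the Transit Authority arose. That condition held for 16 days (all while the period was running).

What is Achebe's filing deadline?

218 days after October 25, 2008 is May 31, 2009.
Tolling adds 16 days: May 31, 2009 + 16 days = June 16, 2009.
June 16, 2009 is a Tuesday and not a legal holiday, so no extension applies.

June 16, 2009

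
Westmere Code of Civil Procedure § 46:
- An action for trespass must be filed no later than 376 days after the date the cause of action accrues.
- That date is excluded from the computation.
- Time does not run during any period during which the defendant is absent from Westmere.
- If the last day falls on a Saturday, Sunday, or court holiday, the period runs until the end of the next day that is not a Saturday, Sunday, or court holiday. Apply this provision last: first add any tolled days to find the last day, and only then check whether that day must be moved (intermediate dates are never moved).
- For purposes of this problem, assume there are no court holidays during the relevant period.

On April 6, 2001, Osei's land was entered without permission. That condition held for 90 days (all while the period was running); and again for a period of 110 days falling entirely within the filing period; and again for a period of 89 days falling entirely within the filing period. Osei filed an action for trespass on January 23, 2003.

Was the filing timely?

376 days after April 6, 2001 is April 17, 2002.
Tolling adds 90 days: April 17, 2002 + 90 days = July 16, 2002.
Tolling adds 110 days: July 16, 2002 + 110 days = November 3, 2002.
Tolling adds 89 days: November 3, 2002 + 89 days = January 31, 2003.
January 31, 2003 is a Friday and not a court holiday, so no extension applies.
The deadline is January 31, 2003; the filing on January 23, 2003 is on or before that date.

Yes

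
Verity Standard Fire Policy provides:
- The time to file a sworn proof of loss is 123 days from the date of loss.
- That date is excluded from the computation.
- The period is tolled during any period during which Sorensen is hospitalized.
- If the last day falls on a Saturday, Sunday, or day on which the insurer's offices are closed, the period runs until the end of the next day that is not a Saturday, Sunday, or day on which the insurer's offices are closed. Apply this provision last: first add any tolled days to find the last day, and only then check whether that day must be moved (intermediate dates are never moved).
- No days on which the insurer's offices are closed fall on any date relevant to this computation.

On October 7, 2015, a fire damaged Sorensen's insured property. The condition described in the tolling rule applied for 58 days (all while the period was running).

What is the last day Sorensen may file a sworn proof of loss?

123 days after October 7, 2015 is February 7, 2016.
Tolling adds 58 days: February 7, 2016 + 58 days = April 5, 2016.
April 5, 2016 is a Tuesday and not a day on which the insurer's offices are closed, so no extension applies.

April 5, 2016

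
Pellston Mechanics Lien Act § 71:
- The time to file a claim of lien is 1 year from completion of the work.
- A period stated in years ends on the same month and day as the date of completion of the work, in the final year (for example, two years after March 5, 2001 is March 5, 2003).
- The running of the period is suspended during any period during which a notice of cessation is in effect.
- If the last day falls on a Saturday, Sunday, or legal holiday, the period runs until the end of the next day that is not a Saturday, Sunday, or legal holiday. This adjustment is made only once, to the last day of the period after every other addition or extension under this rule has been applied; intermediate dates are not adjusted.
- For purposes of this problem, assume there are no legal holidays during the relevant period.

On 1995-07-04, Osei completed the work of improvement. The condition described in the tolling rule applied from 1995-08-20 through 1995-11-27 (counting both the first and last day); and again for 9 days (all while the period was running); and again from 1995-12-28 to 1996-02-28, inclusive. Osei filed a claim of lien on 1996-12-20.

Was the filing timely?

1 year after 1995-07-04 is July 4, 1996.
From August 20, 1995 through November 27, 1995 inclusive is 100 days; tolling adds 100 days: July 4, 1996 + 100 days = October 12, 1996.
Tolling adds 9 days: October 12, 1996 + 9 days = October 21, 1996.
From December 28, 1995 through February 28, 1996 inclusive is 63 days; tolling adds 63 days: October 21, 1996 + 63 days = December 23, 1996.
December 23, 1996 is a Monday and not a legal holiday, so no extension applies.
The deadline is December 23, 1996; the filing on December 20, 1996 is on or before that date.

Yes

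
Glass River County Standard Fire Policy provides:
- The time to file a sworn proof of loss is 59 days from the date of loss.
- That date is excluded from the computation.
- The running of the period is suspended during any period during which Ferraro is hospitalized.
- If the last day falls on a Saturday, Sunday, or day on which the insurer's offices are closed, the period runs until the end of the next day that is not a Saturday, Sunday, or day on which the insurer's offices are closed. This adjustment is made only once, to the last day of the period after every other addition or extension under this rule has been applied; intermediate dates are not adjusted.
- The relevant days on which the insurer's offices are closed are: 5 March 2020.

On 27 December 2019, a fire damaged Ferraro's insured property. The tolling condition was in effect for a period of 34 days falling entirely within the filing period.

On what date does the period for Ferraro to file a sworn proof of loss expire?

March 30, 2020

59 days after 27 December 2019 is February 24, 2020.
Tolling adds 34 days: February 24, 2020 + 34 days = March 29, 2020.
March 29, 2020 is Sunday. The next qualifying day is March 30, 2020.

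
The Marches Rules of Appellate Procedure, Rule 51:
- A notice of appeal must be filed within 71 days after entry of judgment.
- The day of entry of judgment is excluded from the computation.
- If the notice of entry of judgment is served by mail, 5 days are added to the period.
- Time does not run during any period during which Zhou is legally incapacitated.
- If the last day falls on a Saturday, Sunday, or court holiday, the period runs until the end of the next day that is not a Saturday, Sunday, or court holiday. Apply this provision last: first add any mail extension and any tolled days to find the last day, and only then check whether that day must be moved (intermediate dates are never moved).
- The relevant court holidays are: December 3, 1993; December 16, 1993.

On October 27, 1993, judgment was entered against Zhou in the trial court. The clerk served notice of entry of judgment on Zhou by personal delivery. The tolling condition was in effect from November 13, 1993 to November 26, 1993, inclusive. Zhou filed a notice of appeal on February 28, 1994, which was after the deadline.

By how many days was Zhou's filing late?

71 days after October 27, 1993 is January 6, 1994.
Service was not by mail, so no mail extension applies.
From November 13, 1993 through November 26, 1993 inclusive is 14 days; tolling adds 14 days: January 6, 1994 + 14 days = January 20, 1994.
January 20, 1994 is a Thursday and not a court holiday, so no extension applies.
The deadline is January 20, 1994; from January 20, 1994 to February 28, 1994 is 39 days.

39 days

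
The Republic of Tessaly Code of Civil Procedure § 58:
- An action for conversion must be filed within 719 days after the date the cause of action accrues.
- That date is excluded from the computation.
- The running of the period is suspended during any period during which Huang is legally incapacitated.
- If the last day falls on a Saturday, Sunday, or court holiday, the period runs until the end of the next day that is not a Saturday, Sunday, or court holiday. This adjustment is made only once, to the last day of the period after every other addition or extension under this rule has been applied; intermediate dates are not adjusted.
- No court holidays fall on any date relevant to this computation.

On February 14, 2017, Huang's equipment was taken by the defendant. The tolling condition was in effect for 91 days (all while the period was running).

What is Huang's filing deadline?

719 days after February 14, 2017 is February 3, 2019.
Tolling adds 91 days: February 3, 2019 + 91 days = May 5, 2019.
May 5, 2019 is Sunday. The next qualifying day is May 6, 2019.

May 6, 2019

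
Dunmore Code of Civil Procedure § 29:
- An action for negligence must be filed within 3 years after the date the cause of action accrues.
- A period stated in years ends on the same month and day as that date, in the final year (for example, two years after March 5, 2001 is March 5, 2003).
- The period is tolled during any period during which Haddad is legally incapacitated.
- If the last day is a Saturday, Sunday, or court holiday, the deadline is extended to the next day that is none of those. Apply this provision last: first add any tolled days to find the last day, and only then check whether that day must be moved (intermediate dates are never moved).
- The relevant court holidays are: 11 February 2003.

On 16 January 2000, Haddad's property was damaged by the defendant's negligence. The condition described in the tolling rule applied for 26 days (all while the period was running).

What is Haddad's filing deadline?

February 12, 2003

3 years after 16 January 2000 is January 16, 2003.
Tolling adds 26 days: January 16, 2003 + 26 days = February 11, 2003.
February 11, 2003 is a listed holiday. The next qualifying day is February 12, 2003.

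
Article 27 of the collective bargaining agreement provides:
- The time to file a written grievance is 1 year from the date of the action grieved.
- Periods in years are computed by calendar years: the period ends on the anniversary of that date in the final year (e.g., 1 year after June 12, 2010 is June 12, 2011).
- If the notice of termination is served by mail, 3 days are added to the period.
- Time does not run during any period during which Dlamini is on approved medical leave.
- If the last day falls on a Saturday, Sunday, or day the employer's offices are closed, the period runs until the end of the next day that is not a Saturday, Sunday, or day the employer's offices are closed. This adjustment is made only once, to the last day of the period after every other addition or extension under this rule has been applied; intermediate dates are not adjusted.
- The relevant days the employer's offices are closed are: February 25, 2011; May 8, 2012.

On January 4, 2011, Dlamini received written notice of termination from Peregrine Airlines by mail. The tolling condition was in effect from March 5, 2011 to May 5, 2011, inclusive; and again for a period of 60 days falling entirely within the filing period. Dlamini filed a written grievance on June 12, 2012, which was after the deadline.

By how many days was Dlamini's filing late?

1 year after January 4, 2011 is January 4, 2012.
Service was by mail, adding 3 days: January 4, 2012 + 3 days = January 7, 2012.
From March 5, 2011 through May 5, 2011 inclusive is 62 days; tolling adds 62 days: January 7, 2012 + 62 days = March 9, 2012.
Tolling adds 60 days: March 9, 2012 + 60 days = May 8, 2012.
May 8, 2012 is a listed holiday. The next qualifying day is May 9, 2012.
The deadline is May 9, 2012; from May 9, 2012 to June 12, 2012 is 34 days.

34 days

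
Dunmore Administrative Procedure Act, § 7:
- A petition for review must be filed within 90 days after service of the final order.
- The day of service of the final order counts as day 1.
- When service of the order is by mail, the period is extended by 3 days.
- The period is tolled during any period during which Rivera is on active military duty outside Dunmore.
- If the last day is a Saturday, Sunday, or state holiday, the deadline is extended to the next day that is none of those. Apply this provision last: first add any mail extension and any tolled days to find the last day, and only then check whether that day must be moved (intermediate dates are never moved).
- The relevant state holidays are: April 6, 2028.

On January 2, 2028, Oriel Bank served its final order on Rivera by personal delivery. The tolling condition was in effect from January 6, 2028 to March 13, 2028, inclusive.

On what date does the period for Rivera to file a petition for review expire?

June 7, 2028

Counting January 2, 2028 as day 1, day 90 is March 31, 2028.
Service was not by mail, so no mail extension applies.
From January 6, 2028 through March 13, 2028 inclusive is 68 days; tolling adds 68 days: March 31, 2028 + 68 days = June 7, 2028.
June 7, 2028 is a Wednesday and not a state holiday, so no extension applies.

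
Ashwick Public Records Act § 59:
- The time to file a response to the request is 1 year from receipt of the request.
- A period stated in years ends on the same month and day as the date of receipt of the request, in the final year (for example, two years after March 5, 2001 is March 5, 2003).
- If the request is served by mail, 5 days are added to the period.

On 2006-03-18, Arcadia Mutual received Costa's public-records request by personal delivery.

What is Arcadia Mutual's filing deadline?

1 year after 2006-03-18 is March 18, 2007.
Service was not by mail, so no mail extension applies.

March 18, 2007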